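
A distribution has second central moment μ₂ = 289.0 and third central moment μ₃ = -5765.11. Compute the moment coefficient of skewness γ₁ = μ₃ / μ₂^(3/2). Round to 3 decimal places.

-1.173

σ = √μ₂ = √289.0 = 17.00000
σ³ = μ₂^(3/2) = 4913.00000
γ₁ = μ₃/σ³ = -5765.11 / 4913.00000 ≈ -1.173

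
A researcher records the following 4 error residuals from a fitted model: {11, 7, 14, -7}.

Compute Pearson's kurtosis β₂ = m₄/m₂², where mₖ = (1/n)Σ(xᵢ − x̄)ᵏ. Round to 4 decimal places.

x̄ = 6.2500
Σ(xᵢ − x̄)² = 258.7500 ⇒ m₂ = 64.68750
Σ(xᵢ − x̄)⁴ = 34939.0781 ⇒ m₄ = 8734.76953
m₂² = 4184.47266
β₂ = m₄/m₂² = 8734.76953 / 4184.47266 ≈ 2.0874

2.0874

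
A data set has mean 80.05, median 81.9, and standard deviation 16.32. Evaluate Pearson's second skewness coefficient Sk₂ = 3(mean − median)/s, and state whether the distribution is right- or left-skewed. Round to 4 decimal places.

Sk₂ = 3(80.05 − 81.9) / 16.32 = 3 × -1.8500 / 16.32
    = -5.5500 / 16.32 ≈ -0.3401
Sk₂ < 0 ⇒ mean < median ⇒ left-skewed (negative skew).

-0.3401, left-skewed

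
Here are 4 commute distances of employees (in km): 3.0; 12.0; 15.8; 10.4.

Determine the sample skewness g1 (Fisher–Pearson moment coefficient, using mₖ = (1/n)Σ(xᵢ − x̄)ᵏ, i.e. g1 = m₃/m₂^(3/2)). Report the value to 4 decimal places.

-0.5418

x̄ = (3.0 + 12.0 + 15.8 + 10.4) / 4 = 10.3000
deviations (xᵢ − x̄): -7.3000, 1.7000, 5.5000, 0.1000
Σ(xᵢ − x̄)² = 86.4400 ⇒ m₂ = 86.4400/4 = 21.61000
Σ(xᵢ − x̄)³ = -217.7280 ⇒ m₃ = -217.7280/4 = -54.43200
m₂^(3/2) = 21.61000^(1.5) = 100.45745
g1 = m₃ / m₂^(3/2) = -54.43200 / 100.45745 ≈ -0.5418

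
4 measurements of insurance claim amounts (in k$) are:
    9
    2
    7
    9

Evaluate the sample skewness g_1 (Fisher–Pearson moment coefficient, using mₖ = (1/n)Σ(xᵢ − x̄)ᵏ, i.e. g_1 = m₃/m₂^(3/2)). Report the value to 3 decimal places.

x̄ = (9 + 2 + 7 + 9) / 4 = 6.7500
deviations (xᵢ − x̄): 2.2500, -4.7500, 0.2500, 2.2500
Σ(xᵢ − x̄)² = 32.7500 ⇒ m₂ = 32.7500/4 = 8.18750
Σ(xᵢ − x̄)³ = -84.3750 ⇒ m₃ = -84.3750/4 = -21.09375
m₂^(3/2) = 8.18750^(1.5) = 23.42756
g_1 = m₃ / m₂^(3/2) = -21.09375 / 23.42756 ≈ -0.900

-0.900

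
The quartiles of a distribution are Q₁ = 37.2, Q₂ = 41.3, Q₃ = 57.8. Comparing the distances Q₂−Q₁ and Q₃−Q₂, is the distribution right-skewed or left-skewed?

Q₂ − Q₁ = 4.1;  Q₃ − Q₂ = 16.5
Q₃ − Q₂ > Q₂ − Q₁ ⇒ the upper half is more spread out ⇒ right-skewed.

right-skewed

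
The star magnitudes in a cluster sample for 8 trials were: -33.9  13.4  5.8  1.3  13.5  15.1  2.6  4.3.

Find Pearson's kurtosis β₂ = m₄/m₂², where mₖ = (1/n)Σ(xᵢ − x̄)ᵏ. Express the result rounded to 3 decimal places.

x̄ = 2.7625
Σ(xᵢ − x̄)² = 1738.5588 ⇒ m₂ = 217.31984
Σ(xᵢ − x̄)⁴ = 1856070.8199 ⇒ m₄ = 232008.85249
m₂² = 47227.91449
β₂ = m₄/m₂² = 232008.85249 / 47227.91449 ≈ 4.913

4.913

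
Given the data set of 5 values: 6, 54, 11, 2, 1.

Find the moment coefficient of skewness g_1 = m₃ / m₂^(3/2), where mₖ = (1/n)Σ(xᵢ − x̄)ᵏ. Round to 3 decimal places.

x̄ = (6 + 54 + 11 + 2 + 1) / 5 = 14.8000
deviations (xᵢ − x̄): -8.8000, 39.2000, -3.8000, -12.8000, -13.8000
Σ(xᵢ − x̄)² = 1982.8000 ⇒ m₂ = 1982.8000/5 = 396.56000
Σ(xᵢ − x̄)³ = 54774.7200 ⇒ m₃ = 54774.7200/5 = 10954.94400
m₂^(3/2) = 396.56000^(1.5) = 7897.02220
g_1 = m₃ / m₂^(3/2) = 10954.94400 / 7897.02220 ≈ 1.387

1.387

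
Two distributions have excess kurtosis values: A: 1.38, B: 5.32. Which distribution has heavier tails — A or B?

B

Higher excess kurtosis ⇒ heavier tails relative to the normal distribution.
1.38 vs 5.32: the larger is 5.32, so B has heavier tails.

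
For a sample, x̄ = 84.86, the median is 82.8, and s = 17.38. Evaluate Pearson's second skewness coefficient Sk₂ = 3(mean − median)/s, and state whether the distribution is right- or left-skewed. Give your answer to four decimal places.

0.3556, right-skewed

Sk₂ = 3(84.86 − 82.8) / 17.38 = 3 × 2.0600 / 17.38
    = 6.1800 / 17.38 ≈ 0.3556
Sk₂ > 0 ⇒ mean > median ⇒ right-skewed (positive skew).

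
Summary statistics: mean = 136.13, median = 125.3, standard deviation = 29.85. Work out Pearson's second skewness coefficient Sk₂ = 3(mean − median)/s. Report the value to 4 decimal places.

1.0884

Sk₂ = 3(136.13 − 125.3) / 29.85 = 3 × 10.8300 / 29.85
    = 32.4900 / 29.85 ≈ 1.0884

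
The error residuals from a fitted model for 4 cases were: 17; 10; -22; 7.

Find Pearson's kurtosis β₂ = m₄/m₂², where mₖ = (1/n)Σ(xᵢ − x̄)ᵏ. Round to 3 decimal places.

x̄ = 3.0000
Σ(xᵢ − x̄)² = 886.0000 ⇒ m₂ = 221.50000
Σ(xᵢ − x̄)⁴ = 431698.0000 ⇒ m₄ = 107924.50000
m₂² = 49062.25000
β₂ = m₄/m₂² = 107924.50000 / 49062.25000 ≈ 2.200

2.200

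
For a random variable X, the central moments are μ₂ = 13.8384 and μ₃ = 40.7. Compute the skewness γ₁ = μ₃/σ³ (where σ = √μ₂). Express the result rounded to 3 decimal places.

0.791

σ = √μ₂ = √13.8384 = 3.72000
σ³ = μ₂^(3/2) = 51.47885
γ₁ = μ₃/σ³ = 40.7 / 51.47885 ≈ 0.791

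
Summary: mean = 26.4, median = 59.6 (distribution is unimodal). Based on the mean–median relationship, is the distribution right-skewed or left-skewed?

mean − median = 26.4 − 59.6 = -33.2
mean < median ⇒ the longer tail is on the left ⇒ left-skewed (negatively skewed).

left-skewed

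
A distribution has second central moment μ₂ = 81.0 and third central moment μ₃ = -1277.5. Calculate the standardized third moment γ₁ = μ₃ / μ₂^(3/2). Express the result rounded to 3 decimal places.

-1.752

σ = √μ₂ = √81.0 = 9.00000
σ³ = μ₂^(3/2) = 729.00000
γ₁ = μ₃/σ³ = -1277.5 / 729.00000 ≈ -1.752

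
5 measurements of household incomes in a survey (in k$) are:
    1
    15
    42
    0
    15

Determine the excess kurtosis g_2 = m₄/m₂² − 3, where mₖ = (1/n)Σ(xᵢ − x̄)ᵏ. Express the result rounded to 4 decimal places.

x̄ = 14.6000
Σ(xᵢ − x̄)² = 1149.2000 ⇒ m₂ = 229.84000
Σ(xᵢ − x̄)⁴ = 643288.0160 ⇒ m₄ = 128657.60320
m₂² = 52826.42560
g_2 = m₄/m₂² − 3 = 2.43548 − 3 ≈ -0.5645

-0.5645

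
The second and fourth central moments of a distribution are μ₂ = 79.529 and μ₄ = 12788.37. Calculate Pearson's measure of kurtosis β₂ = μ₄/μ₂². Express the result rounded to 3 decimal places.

μ₂² = 79.529² = 6324.86184
μ₄/μ₂² = 12788.37 / 6324.86184 = 2.02192
β₂ ≈ 2.022

2.022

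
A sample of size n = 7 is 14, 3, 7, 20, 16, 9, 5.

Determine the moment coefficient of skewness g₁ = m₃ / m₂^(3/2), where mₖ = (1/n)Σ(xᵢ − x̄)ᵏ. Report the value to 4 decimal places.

0.2829

x̄ = (14 + 3 + 7 + 20 + 16 + 9 + 5) / 7 = 10.5714
deviations (xᵢ − x̄): 3.4286, -7.5714, -3.5714, 9.4286, 5.4286, -1.5714, -5.5714
Σ(xᵢ − x̄)² = 233.7143 ⇒ m₂ = 233.7143/7 = 33.38776
Σ(xᵢ − x̄)³ = 382.0408 ⇒ m₃ = 382.0408/7 = 54.57726
m₂^(3/2) = 33.38776^(1.5) = 192.92159
g₁ = m₃ / m₂^(3/2) = 54.57726 / 192.92159 ≈ 0.2829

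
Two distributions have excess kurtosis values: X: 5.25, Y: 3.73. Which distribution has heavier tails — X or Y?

Higher excess kurtosis ⇒ heavier tails relative to the normal distribution.
5.25 vs 3.73: the larger is 5.25, so X has heavier tails.

X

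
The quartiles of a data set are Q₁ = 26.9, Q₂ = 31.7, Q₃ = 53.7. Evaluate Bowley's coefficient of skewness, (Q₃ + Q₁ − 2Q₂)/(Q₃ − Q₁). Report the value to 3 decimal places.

numerator: Q₃ + Q₁ − 2Q₂ = 53.7 + 26.9 − 2×31.7 = 17.2000
denominator: Q₃ − Q₁ = 53.7 − 26.9 = 26.8000
Bowley skewness = 17.2000 / 26.8000 ≈ 0.642

0.642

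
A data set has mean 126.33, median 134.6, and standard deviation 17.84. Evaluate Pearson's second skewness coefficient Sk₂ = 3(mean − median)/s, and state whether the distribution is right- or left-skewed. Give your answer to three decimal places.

-1.391, left-skewed

Sk₂ = 3(126.33 − 134.6) / 17.84 = 3 × -8.2700 / 17.84
    = -24.8100 / 17.84 ≈ -1.391
Sk₂ < 0 ⇒ mean < median ⇒ left-skewed (negative skew).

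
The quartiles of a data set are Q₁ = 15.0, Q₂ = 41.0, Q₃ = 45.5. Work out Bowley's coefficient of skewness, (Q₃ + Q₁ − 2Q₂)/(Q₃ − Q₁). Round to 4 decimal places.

numerator: Q₃ + Q₁ − 2Q₂ = 45.5 + 15.0 − 2×41.0 = -21.5000
denominator: Q₃ − Q₁ = 45.5 − 15.0 = 30.5000
Bowley skewness = -21.5000 / 30.5000 ≈ -0.7049

-0.7049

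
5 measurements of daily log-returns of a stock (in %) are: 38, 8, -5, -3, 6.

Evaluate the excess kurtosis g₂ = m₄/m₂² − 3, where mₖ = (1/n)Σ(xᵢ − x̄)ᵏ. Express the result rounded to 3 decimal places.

-0.240

x̄ = 8.8000
Σ(xᵢ − x̄)² = 1190.8000 ⇒ m₂ = 238.16000
Σ(xᵢ − x̄)⁴ = 782712.0160 ⇒ m₄ = 156542.40320
m₂² = 56720.18560
g₂ = m₄/m₂² − 3 = 2.75991 − 3 ≈ -0.240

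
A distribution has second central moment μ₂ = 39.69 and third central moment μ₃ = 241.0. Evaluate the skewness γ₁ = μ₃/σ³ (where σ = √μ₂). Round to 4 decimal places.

σ = √μ₂ = √39.69 = 6.30000
σ³ = μ₂^(3/2) = 250.04700
γ₁ = μ₃/σ³ = 241.0 / 250.04700 ≈ 0.9638

0.9638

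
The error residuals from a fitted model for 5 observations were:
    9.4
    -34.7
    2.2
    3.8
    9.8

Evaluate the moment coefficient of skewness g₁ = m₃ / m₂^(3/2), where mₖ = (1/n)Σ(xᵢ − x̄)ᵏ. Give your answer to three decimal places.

-1.381

x̄ = (9.4 - 34.7 + 2.2 + 3.8 + 9.8) / 5 = -1.9000
deviations (xᵢ − x̄): 11.3000, -32.8000, 4.1000, 5.7000, 11.7000
Σ(xᵢ − x̄)² = 1389.7200 ⇒ m₂ = 1389.7200/5 = 277.94400
Σ(xᵢ − x̄)³ = -31988.9280 ⇒ m₃ = -31988.9280/5 = -6397.78560
m₂^(3/2) = 277.94400^(1.5) = 4633.78581
g₁ = m₃ / m₂^(3/2) = -6397.78560 / 4633.78581 ≈ -1.381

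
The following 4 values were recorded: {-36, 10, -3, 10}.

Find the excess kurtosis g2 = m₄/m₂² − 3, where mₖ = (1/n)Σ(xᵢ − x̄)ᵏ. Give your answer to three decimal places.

-0.905

x̄ = -4.7500
Σ(xᵢ − x̄)² = 1414.7500 ⇒ m₂ = 353.68750
Σ(xᵢ − x̄)⁴ = 1048350.5781 ⇒ m₄ = 262087.64453
m₂² = 125094.84766
g2 = m₄/m₂² − 3 = 2.09511 − 3 ≈ -0.905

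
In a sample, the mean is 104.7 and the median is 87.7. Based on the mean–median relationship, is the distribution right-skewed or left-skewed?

right-skewed

mean − median = 104.7 − 87.7 = 17.0
mean > median ⇒ the longer tail is on the right ⇒ right-skewed (positively skewed).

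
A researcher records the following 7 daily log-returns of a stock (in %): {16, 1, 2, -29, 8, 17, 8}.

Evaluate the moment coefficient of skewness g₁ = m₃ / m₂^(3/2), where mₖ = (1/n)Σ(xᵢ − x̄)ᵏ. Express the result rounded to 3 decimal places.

-1.391

x̄ = (16 + 1 + 2 - 29 + 8 + 17 + 8) / 7 = 3.2857
deviations (xᵢ − x̄): 12.7143, -2.2857, -1.2857, -32.2857, 4.7143, 13.7143, 4.7143
Σ(xᵢ − x̄)² = 1443.4286 ⇒ m₂ = 1443.4286/7 = 206.20408
Σ(xᵢ − x̄)³ = -28823.3878 ⇒ m₃ = -28823.3878/7 = -4117.62682
m₂^(3/2) = 206.20408^(1.5) = 2961.05099
g₁ = m₃ / m₂^(3/2) = -4117.62682 / 2961.05099 ≈ -1.391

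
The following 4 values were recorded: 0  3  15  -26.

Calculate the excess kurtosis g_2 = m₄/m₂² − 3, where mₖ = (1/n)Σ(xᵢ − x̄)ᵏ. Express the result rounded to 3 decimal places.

x̄ = -2.0000
Σ(xᵢ − x̄)² = 894.0000 ⇒ m₂ = 223.50000
Σ(xᵢ − x̄)⁴ = 415938.0000 ⇒ m₄ = 103984.50000
m₂² = 49952.25000
g_2 = m₄/m₂² − 3 = 2.08168 − 3 ≈ -0.918

-0.918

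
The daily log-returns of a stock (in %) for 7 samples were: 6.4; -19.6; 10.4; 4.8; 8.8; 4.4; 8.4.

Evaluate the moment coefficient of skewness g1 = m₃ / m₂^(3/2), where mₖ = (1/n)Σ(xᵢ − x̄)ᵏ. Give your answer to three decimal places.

x̄ = (6.4 - 19.6 + 10.4 + 4.8 + 8.8 + 4.4 + 8.4) / 7 = 3.3714
deviations (xᵢ − x̄): 3.0286, -22.9714, 7.0286, 1.4286, 5.4286, 1.0286, 5.0286
Σ(xᵢ − x̄)² = 644.1143 ⇒ m₂ = 644.1143/7 = 92.01633
Σ(xᵢ − x̄)³ = -11455.5820 ⇒ m₃ = -11455.5820/7 = -1636.51172
m₂^(3/2) = 92.01633^(1.5) = 882.66791
g1 = m₃ / m₂^(3/2) = -1636.51172 / 882.66791 ≈ -1.854

-1.854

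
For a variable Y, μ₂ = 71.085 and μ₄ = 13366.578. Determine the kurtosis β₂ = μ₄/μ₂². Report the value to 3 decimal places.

μ₂² = 71.085² = 5053.07722
μ₄/μ₂² = 13366.578 / 5053.07722 = 2.64524
β₂ ≈ 2.645

2.645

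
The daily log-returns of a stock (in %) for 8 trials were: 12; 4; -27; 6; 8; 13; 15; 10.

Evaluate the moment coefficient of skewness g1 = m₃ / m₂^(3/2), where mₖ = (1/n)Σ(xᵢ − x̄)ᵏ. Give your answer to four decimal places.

x̄ = (12 + 4 - 27 + 6 + 8 + 13 + 15 + 10) / 8 = 5.1250
deviations (xᵢ − x̄): 6.8750, -1.1250, -32.1250, 0.8750, 2.8750, 7.8750, 9.8750, 4.8750
Σ(xᵢ − x̄)² = 1272.8750 ⇒ m₂ = 1272.8750/8 = 159.10938
Σ(xᵢ − x̄)³ = -31238.3438 ⇒ m₃ = -31238.3438/8 = -3904.79297
m₂^(3/2) = 159.10938^(1.5) = 2006.98282
g1 = m₃ / m₂^(3/2) = -3904.79297 / 2006.98282 ≈ -1.9456

-1.9456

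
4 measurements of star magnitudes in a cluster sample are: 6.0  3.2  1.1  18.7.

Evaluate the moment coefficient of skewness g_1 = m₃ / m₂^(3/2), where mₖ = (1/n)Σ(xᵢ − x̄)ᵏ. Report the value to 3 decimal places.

x̄ = (6.0 + 3.2 + 1.1 + 18.7) / 4 = 7.2500
deviations (xᵢ − x̄): -1.2500, -4.0500, -6.1500, 11.4500
Σ(xᵢ − x̄)² = 186.8900 ⇒ m₂ = 186.8900/4 = 46.72250
Σ(xᵢ − x̄)³ = 1200.1320 ⇒ m₃ = 1200.1320/4 = 300.03300
m₂^(3/2) = 46.72250^(1.5) = 319.36632
g_1 = m₃ / m₂^(3/2) = 300.03300 / 319.36632 ≈ 0.939

0.939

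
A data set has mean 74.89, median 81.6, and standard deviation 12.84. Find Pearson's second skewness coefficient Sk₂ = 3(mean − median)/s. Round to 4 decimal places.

Sk₂ = 3(74.89 − 81.6) / 12.84 = 3 × -6.7100 / 12.84
    = -20.1300 / 12.84 ≈ -1.5678

-1.5678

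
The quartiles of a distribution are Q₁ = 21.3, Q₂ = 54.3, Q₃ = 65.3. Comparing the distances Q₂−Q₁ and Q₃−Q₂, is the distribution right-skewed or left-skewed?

left-skewed

Q₂ − Q₁ = 33.0;  Q₃ − Q₂ = 11.0
Q₂ − Q₁ > Q₃ − Q₂ ⇒ the lower half is more spread out ⇒ left-skewed.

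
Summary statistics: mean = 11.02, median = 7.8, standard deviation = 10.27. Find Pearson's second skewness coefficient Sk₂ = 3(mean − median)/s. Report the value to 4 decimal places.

Sk₂ = 3(11.02 − 7.8) / 10.27 = 3 × 3.2200 / 10.27
    = 9.6600 / 10.27 ≈ 0.9406

0.9406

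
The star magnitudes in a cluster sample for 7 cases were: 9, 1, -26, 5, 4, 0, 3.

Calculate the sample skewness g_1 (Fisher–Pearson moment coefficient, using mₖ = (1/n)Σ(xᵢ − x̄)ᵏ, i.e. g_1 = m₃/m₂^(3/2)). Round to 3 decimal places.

-1.764

x̄ = (9 + 1 - 26 + 5 + 4 + 0 + 3) / 7 = -0.5714
deviations (xᵢ − x̄): 9.5714, 1.5714, -25.4286, 5.5714, 4.5714, 0.5714, 3.5714
Σ(xᵢ − x̄)² = 805.7143 ⇒ m₂ = 805.7143/7 = 115.10204
Σ(xᵢ − x̄)³ = -15247.4694 ⇒ m₃ = -15247.4694/7 = -2178.20991
m₂^(3/2) = 115.10204^(1.5) = 1234.87937
g_1 = m₃ / m₂^(3/2) = -2178.20991 / 1234.87937 ≈ -1.764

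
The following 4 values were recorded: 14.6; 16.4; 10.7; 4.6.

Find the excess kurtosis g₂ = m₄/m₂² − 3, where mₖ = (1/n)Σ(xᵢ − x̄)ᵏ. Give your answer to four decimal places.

x̄ = 11.5750
Σ(xᵢ − x̄)² = 81.8475 ⇒ m₂ = 20.46188
Σ(xᵢ − x̄)⁴ = 2993.1909 ⇒ m₄ = 748.29773
m₂² = 418.68833
g₂ = m₄/m₂² − 3 = 1.78724 − 3 ≈ -1.2128

-1.2128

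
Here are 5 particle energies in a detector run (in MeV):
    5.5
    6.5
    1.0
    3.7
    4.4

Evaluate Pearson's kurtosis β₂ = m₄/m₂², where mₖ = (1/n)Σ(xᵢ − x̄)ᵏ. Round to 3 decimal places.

x̄ = 4.2200
Σ(xᵢ − x̄)² = 17.5080 ⇒ m₂ = 3.50160
Σ(xᵢ − x̄)⁴ = 137.2856 ⇒ m₄ = 27.45712
m₂² = 12.26120
β₂ = m₄/m₂² = 27.45712 / 12.26120 ≈ 2.239

2.239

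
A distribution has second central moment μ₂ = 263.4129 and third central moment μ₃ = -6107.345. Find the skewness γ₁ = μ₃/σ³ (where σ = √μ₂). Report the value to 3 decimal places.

-1.429

σ = √μ₂ = √263.4129 = 16.23000
σ³ = μ₂^(3/2) = 4275.19137
γ₁ = μ₃/σ³ = -6107.345 / 4275.19137 ≈ -1.429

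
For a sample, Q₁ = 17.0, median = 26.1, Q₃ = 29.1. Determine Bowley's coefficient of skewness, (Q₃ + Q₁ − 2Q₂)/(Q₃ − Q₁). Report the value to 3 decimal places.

numerator: Q₃ + Q₁ − 2Q₂ = 29.1 + 17.0 − 2×26.1 = -6.1000
denominator: Q₃ − Q₁ = 29.1 − 17.0 = 12.1000
Bowley skewness = -6.1000 / 12.1000 ≈ -0.504

-0.504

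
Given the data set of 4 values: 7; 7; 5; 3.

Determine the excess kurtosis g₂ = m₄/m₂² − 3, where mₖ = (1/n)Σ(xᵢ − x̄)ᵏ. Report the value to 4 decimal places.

x̄ = 5.5000
Σ(xᵢ − x̄)² = 11.0000 ⇒ m₂ = 2.75000
Σ(xᵢ − x̄)⁴ = 49.2500 ⇒ m₄ = 12.31250
m₂² = 7.56250
g₂ = m₄/m₂² − 3 = 1.62810 − 3 ≈ -1.3719

-1.3719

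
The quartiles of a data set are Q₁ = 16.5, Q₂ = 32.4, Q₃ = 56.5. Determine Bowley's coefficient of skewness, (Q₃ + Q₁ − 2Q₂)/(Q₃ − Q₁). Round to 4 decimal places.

numerator: Q₃ + Q₁ − 2Q₂ = 56.5 + 16.5 − 2×32.4 = 8.2000
denominator: Q₃ − Q₁ = 56.5 − 16.5 = 40.0000
Bowley skewness = 8.2000 / 40.0000 ≈ 0.2050

0.2050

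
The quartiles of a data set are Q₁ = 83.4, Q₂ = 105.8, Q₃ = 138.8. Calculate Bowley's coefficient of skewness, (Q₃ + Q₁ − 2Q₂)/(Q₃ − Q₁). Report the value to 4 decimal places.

0.1913

numerator: Q₃ + Q₁ − 2Q₂ = 138.8 + 83.4 − 2×105.8 = 10.6000
denominator: Q₃ − Q₁ = 138.8 − 83.4 = 55.4000
Bowley skewness = 10.6000 / 55.4000 ≈ 0.1913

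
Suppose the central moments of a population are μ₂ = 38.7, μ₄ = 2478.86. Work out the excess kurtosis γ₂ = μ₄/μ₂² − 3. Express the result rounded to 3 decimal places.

-1.345

μ₂² = 38.7² = 1497.69000
μ₄/μ₂² = 2478.86 / 1497.69000 = 1.65512
γ₂ = 1.65512 − 3 ≈ -1.345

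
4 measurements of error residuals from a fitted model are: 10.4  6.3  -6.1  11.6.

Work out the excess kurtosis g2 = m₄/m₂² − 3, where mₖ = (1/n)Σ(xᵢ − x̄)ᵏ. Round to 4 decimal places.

x̄ = 5.5500
Σ(xᵢ − x̄)² = 196.4100 ⇒ m₂ = 49.10250
Σ(xᵢ − x̄)⁴ = 20313.9644 ⇒ m₄ = 5078.49111
m₂² = 2411.05551
g2 = m₄/m₂² − 3 = 2.10634 − 3 ≈ -0.8937

-0.8937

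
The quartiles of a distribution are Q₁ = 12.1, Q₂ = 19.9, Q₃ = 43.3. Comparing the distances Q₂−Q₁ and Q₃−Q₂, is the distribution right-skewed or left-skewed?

Q₂ − Q₁ = 7.8;  Q₃ − Q₂ = 23.4
Q₃ − Q₂ > Q₂ − Q₁ ⇒ the upper half is more spread out ⇒ right-skewed.

right-skewed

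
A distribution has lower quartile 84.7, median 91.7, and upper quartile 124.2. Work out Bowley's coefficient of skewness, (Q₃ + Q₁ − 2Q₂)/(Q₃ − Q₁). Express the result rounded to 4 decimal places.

numerator: Q₃ + Q₁ − 2Q₂ = 124.2 + 84.7 − 2×91.7 = 25.5000
denominator: Q₃ − Q₁ = 124.2 − 84.7 = 39.5000
Bowley skewness = 25.5000 / 39.5000 ≈ 0.6456

0.6456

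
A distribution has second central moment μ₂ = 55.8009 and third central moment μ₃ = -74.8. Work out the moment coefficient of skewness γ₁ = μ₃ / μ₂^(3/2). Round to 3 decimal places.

-0.179

σ = √μ₂ = √55.8009 = 7.47000
σ³ = μ₂^(3/2) = 416.83272
γ₁ = μ₃/σ³ = -74.8 / 416.83272 ≈ -0.179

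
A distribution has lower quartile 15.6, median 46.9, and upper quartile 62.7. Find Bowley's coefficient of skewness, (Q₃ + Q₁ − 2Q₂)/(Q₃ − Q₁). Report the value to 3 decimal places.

-0.329

numerator: Q₃ + Q₁ − 2Q₂ = 62.7 + 15.6 − 2×46.9 = -15.5000
denominator: Q₃ − Q₁ = 62.7 − 15.6 = 47.1000
Bowley skewness = -15.5000 / 47.1000 ≈ -0.329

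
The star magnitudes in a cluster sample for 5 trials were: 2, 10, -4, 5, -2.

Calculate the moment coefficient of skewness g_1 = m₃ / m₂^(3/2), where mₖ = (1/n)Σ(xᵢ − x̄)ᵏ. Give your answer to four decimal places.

0.2952

x̄ = (2 + 10 - 4 + 5 - 2) / 5 = 2.2000
deviations (xᵢ − x̄): -0.2000, 7.8000, -6.2000, 2.8000, -4.2000
Σ(xᵢ − x̄)² = 124.8000 ⇒ m₂ = 124.8000/5 = 24.96000
Σ(xᵢ − x̄)³ = 184.0800 ⇒ m₃ = 184.0800/5 = 36.81600
m₂^(3/2) = 24.96000^(1.5) = 124.70012
g_1 = m₃ / m₂^(3/2) = 36.81600 / 124.70012 ≈ 0.2952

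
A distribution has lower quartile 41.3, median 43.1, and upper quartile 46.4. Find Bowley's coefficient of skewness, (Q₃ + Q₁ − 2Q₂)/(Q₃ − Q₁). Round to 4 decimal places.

numerator: Q₃ + Q₁ − 2Q₂ = 46.4 + 41.3 − 2×43.1 = 1.5000
denominator: Q₃ − Q₁ = 46.4 − 41.3 = 5.1000
Bowley skewness = 1.5000 / 5.1000 ≈ 0.2941

0.2941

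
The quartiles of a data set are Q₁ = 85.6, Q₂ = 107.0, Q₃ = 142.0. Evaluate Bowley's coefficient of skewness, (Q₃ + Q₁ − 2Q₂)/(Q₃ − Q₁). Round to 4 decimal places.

0.2411

numerator: Q₃ + Q₁ − 2Q₂ = 142.0 + 85.6 − 2×107.0 = 13.6000
denominator: Q₃ − Q₁ = 142.0 − 85.6 = 56.4000
Bowley skewness = 13.6000 / 56.4000 ≈ 0.2411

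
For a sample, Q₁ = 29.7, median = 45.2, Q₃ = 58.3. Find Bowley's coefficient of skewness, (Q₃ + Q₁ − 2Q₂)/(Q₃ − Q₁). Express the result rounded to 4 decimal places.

numerator: Q₃ + Q₁ − 2Q₂ = 58.3 + 29.7 − 2×45.2 = -2.4000
denominator: Q₃ − Q₁ = 58.3 − 29.7 = 28.6000
Bowley skewness = -2.4000 / 28.6000 ≈ -0.0839

-0.0839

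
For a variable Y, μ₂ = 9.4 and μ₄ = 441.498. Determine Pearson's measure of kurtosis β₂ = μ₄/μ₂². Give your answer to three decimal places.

μ₂² = 9.4² = 88.36000
μ₄/μ₂² = 441.498 / 88.36000 = 4.99658
β₂ ≈ 4.997

4.997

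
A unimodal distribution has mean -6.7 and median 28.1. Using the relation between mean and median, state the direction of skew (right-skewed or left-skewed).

mean − median = -6.7 − 28.1 = -34.8
mean < median ⇒ the longer tail is on the left ⇒ left-skewed (negatively skewed).

left-skewed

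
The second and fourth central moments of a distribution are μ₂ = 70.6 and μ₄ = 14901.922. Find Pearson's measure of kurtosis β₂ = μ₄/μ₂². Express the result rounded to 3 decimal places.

2.990

μ₂² = 70.6² = 4984.36000
μ₄/μ₂² = 14901.922 / 4984.36000 = 2.98974
β₂ ≈ 2.990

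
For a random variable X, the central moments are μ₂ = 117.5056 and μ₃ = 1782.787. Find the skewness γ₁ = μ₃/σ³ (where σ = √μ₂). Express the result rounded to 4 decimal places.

1.3996

σ = √μ₂ = √117.5056 = 10.84000
σ³ = μ₂^(3/2) = 1273.76070
γ₁ = μ₃/σ³ = 1782.787 / 1273.76070 ≈ 1.3996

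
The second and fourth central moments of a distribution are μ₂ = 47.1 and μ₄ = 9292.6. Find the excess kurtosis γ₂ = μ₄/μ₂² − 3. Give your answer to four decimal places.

1.1889

μ₂² = 47.1² = 2218.41000
μ₄/μ₂² = 9292.6 / 2218.41000 = 4.18886
γ₂ = 4.18886 − 3 ≈ 1.1889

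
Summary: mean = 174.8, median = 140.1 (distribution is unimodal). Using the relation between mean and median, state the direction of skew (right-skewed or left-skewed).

mean − median = 174.8 − 140.1 = 34.7
mean > median ⇒ the longer tail is on the right ⇒ right-skewed (positively skewed).

right-skewed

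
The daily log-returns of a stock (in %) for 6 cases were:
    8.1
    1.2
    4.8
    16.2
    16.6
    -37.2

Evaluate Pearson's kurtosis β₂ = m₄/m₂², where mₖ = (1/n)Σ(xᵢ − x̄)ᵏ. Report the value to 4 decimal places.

x̄ = 1.6167
Σ(xᵢ − x̄)² = 1996.2483 ⇒ m₂ = 332.70806
Σ(xᵢ − x̄)⁴ = 2367746.1591 ⇒ m₄ = 394624.35985
m₂² = 110694.65023
β₂ = m₄/m₂² = 394624.35985 / 110694.65023 ≈ 3.5650

3.5650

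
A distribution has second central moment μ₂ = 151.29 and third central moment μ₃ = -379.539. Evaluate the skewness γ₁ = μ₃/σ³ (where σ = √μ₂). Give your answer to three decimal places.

-0.204

σ = √μ₂ = √151.29 = 12.30000
σ³ = μ₂^(3/2) = 1860.86700
γ₁ = μ₃/σ³ = -379.539 / 1860.86700 ≈ -0.204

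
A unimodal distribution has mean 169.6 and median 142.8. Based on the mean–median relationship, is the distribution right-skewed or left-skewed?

right-skewed

mean − median = 169.6 − 142.8 = 26.8
mean > median ⇒ the longer tail is on the right ⇒ right-skewed (positively skewed).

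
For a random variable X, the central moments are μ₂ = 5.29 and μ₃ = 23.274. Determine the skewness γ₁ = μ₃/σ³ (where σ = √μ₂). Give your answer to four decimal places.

σ = √μ₂ = √5.29 = 2.30000
σ³ = μ₂^(3/2) = 12.16700
γ₁ = μ₃/σ³ = 23.274 / 12.16700 ≈ 1.9129

1.9129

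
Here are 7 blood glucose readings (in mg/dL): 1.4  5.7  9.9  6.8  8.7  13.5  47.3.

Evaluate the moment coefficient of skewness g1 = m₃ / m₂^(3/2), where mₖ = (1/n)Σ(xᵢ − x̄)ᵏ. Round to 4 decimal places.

1.7923

x̄ = (1.4 + 5.7 + 9.9 + 6.8 + 8.7 + 13.5 + 47.3) / 7 = 13.3286
deviations (xᵢ − x̄): -11.9286, -7.6286, -3.4286, -6.5286, -4.6286, 0.1714, 33.9714
Σ(xᵢ − x̄)² = 1430.3743 ⇒ m₂ = 1430.3743/7 = 204.33918
Σ(xᵢ − x̄)³ = 36646.0043 ⇒ m₃ = 36646.0043/7 = 5235.14348
m₂^(3/2) = 204.33918^(1.5) = 2920.97259
g1 = m₃ / m₂^(3/2) = 5235.14348 / 2920.97259 ≈ 1.7923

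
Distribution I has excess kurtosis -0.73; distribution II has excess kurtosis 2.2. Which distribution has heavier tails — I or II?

Higher excess kurtosis ⇒ heavier tails relative to the normal distribution.
-0.73 vs 2.2: the larger is 2.2, so II has heavier tails. (II is leptokurtic — heavier-than-normal tails; the other is platykurtic.)

II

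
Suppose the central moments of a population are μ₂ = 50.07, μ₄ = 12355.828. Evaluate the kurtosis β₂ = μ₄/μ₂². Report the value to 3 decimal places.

μ₂² = 50.07² = 2507.00490
μ₄/μ₂² = 12355.828 / 2507.00490 = 4.92852
β₂ ≈ 4.929

4.929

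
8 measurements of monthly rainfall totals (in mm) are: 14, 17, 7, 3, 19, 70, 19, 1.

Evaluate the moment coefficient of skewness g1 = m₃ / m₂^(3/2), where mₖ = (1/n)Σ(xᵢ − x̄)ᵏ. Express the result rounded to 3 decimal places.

x̄ = (14 + 17 + 7 + 3 + 19 + 70 + 19 + 1) / 8 = 18.7500
deviations (xᵢ − x̄): -4.7500, -1.7500, -11.7500, -15.7500, 0.2500, 51.2500, 0.2500, -17.7500
Σ(xᵢ − x̄)² = 3353.5000 ⇒ m₂ = 3353.5000/8 = 419.18750
Σ(xᵢ − x̄)³ = 123377.2500 ⇒ m₃ = 123377.2500/8 = 15422.15625
m₂^(3/2) = 419.18750^(1.5) = 8582.47378
g1 = m₃ / m₂^(3/2) = 15422.15625 / 8582.47378 ≈ 1.797

1.797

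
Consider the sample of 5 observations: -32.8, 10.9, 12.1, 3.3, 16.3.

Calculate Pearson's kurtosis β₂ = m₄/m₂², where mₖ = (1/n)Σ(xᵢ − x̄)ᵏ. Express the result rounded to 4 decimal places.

2.9729

x̄ = 1.9600
Σ(xᵢ − x̄)² = 1598.4320 ⇒ m₂ = 319.68640
Σ(xᵢ − x̄)⁴ = 1519135.3041 ⇒ m₄ = 303827.06082
m₂² = 102199.39434
β₂ = m₄/m₂² = 303827.06082 / 102199.39434 ≈ 2.9729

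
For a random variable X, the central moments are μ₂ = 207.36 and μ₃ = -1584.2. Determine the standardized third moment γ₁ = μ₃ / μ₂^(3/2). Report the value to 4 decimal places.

-0.5305

σ = √μ₂ = √207.36 = 14.40000
σ³ = μ₂^(3/2) = 2985.98400
γ₁ = μ₃/σ³ = -1584.2 / 2985.98400 ≈ -0.5305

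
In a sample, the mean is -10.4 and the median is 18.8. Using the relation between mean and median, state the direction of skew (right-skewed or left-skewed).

mean − median = -10.4 − 18.8 = -29.2
mean < median ⇒ the longer tail is on the left ⇒ left-skewed (negatively skewed).

left-skewed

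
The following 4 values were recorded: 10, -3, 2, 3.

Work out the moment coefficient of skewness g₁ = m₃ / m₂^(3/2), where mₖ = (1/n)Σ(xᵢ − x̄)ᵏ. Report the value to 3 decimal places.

0.316

x̄ = (10 - 3 + 2 + 3) / 4 = 3.0000
deviations (xᵢ − x̄): 7.0000, -6.0000, -1.0000, 0.0000
Σ(xᵢ − x̄)² = 86.0000 ⇒ m₂ = 86.0000/4 = 21.50000
Σ(xᵢ − x̄)³ = 126.0000 ⇒ m₃ = 126.0000/4 = 31.50000
m₂^(3/2) = 21.50000^(1.5) = 99.69140
g₁ = m₃ / m₂^(3/2) = 31.50000 / 99.69140 ≈ 0.316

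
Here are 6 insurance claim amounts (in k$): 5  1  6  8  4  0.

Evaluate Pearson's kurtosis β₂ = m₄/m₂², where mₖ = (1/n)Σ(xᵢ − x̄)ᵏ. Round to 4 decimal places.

1.7297

x̄ = 4.0000
Σ(xᵢ − x̄)² = 46.0000 ⇒ m₂ = 7.66667
Σ(xᵢ − x̄)⁴ = 610.0000 ⇒ m₄ = 101.66667
m₂² = 58.77778
β₂ = m₄/m₂² = 101.66667 / 58.77778 ≈ 1.7297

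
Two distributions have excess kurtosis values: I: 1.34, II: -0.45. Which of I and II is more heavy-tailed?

Higher excess kurtosis ⇒ heavier tails relative to the normal distribution.
1.34 vs -0.45: the larger is 1.34, so I has heavier tails. (I is leptokurtic — heavier-than-normal tails; the other is platykurtic.)

I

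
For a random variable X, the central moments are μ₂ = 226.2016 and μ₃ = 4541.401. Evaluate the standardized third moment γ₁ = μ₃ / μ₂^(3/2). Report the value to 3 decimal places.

1.335

σ = √μ₂ = √226.2016 = 15.04000
σ³ = μ₂^(3/2) = 3402.07206
γ₁ = μ₃/σ³ = 4541.401 / 3402.07206 ≈ 1.335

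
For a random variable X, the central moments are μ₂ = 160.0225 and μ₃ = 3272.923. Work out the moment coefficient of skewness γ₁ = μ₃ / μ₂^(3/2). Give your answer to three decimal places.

1.617

σ = √μ₂ = √160.0225 = 12.65000
σ³ = μ₂^(3/2) = 2024.28463
γ₁ = μ₃/σ³ = 3272.923 / 2024.28463 ≈ 1.617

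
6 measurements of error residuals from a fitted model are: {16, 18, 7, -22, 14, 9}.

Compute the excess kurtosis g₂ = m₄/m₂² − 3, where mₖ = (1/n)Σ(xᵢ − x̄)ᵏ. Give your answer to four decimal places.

x̄ = 7.0000
Σ(xᵢ − x̄)² = 1096.0000 ⇒ m₂ = 182.66667
Σ(xᵢ − x̄)⁴ = 730900.0000 ⇒ m₄ = 121816.66667
m₂² = 33367.11111
g₂ = m₄/m₂² − 3 = 3.65080 − 3 ≈ 0.6508

0.6508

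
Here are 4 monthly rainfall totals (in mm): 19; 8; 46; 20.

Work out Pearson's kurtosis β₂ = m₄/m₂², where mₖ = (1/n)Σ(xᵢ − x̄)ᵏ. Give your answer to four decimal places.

x̄ = 23.2500
Σ(xᵢ − x̄)² = 778.7500 ⇒ m₂ = 194.68750
Σ(xᵢ − x̄)⁴ = 322394.0781 ⇒ m₄ = 80598.51953
m₂² = 37903.22266
β₂ = m₄/m₂² = 80598.51953 / 37903.22266 ≈ 2.1264

2.1264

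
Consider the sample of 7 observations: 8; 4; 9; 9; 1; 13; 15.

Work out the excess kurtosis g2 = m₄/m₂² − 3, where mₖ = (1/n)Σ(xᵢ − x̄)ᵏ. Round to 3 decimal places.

-0.945

x̄ = 8.4286
Σ(xᵢ − x̄)² = 139.7143 ⇒ m₂ = 19.95918
Σ(xᵢ − x̄)⁴ = 5731.6793 ⇒ m₄ = 818.81133
m₂² = 398.36901
g2 = m₄/m₂² − 3 = 2.05541 − 3 ≈ -0.945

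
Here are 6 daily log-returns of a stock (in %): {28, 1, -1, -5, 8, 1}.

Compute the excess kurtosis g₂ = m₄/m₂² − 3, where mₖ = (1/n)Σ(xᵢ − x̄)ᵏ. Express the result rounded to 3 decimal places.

0.350

x̄ = 5.3333
Σ(xᵢ − x̄)² = 705.3333 ⇒ m₂ = 117.55556
Σ(xᵢ − x̄)⁴ = 277733.7778 ⇒ m₄ = 46288.96296
m₂² = 13819.30864
g₂ = m₄/m₂² − 3 = 3.34959 − 3 ≈ 0.350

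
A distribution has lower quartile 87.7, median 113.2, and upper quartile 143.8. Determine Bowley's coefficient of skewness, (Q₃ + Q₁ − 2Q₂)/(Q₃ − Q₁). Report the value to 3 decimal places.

0.091

numerator: Q₃ + Q₁ − 2Q₂ = 143.8 + 87.7 − 2×113.2 = 5.1000
denominator: Q₃ − Q₁ = 143.8 − 87.7 = 56.1000
Bowley skewness = 5.1000 / 56.1000 ≈ 0.091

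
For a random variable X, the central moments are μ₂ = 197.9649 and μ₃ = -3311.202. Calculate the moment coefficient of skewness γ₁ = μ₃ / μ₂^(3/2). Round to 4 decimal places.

σ = √μ₂ = √197.9649 = 14.07000
σ³ = μ₂^(3/2) = 2785.36614
γ₁ = μ₃/σ³ = -3311.202 / 2785.36614 ≈ -1.1888

-1.1888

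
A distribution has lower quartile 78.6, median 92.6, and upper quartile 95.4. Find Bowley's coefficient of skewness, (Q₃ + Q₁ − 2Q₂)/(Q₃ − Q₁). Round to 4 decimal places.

-0.6667

numerator: Q₃ + Q₁ − 2Q₂ = 95.4 + 78.6 − 2×92.6 = -11.2000
denominator: Q₃ − Q₁ = 95.4 − 78.6 = 16.8000
Bowley skewness = -11.2000 / 16.8000 ≈ -0.6667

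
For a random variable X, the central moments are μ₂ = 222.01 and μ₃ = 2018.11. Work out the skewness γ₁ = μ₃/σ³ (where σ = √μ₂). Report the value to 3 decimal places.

σ = √μ₂ = √222.01 = 14.90000
σ³ = μ₂^(3/2) = 3307.94900
γ₁ = μ₃/σ³ = 2018.11 / 3307.94900 ≈ 0.610

0.610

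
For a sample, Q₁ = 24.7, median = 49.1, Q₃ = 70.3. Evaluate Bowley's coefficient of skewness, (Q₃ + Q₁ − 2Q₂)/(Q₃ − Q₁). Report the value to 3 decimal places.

numerator: Q₃ + Q₁ − 2Q₂ = 70.3 + 24.7 − 2×49.1 = -3.2000
denominator: Q₃ − Q₁ = 70.3 − 24.7 = 45.6000
Bowley skewness = -3.2000 / 45.6000 ≈ -0.070

-0.070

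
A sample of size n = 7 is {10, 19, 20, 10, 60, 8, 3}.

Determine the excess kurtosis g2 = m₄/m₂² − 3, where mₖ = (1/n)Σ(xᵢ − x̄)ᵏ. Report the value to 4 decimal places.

x̄ = 18.5714
Σ(xᵢ − x̄)² = 2219.7143 ⇒ m₂ = 317.10204
Σ(xᵢ − x̄)⁴ = 3027857.0671 ⇒ m₄ = 432551.00958
m₂² = 100553.70429
g2 = m₄/m₂² − 3 = 4.30169 − 3 ≈ 1.3017

1.3017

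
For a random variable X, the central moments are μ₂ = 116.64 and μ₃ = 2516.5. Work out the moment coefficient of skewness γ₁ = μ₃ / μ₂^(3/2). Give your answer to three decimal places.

1.998

σ = √μ₂ = √116.64 = 10.80000
σ³ = μ₂^(3/2) = 1259.71200
γ₁ = μ₃/σ³ = 2516.5 / 1259.71200 ≈ 1.998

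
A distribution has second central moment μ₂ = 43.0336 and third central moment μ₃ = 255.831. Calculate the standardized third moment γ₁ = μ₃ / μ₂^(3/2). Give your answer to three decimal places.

0.906

σ = √μ₂ = √43.0336 = 6.56000
σ³ = μ₂^(3/2) = 282.30042
γ₁ = μ₃/σ³ = 255.831 / 282.30042 ≈ 0.906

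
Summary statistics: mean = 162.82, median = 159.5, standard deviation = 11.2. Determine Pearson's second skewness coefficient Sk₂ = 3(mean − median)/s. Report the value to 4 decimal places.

Sk₂ = 3(162.82 − 159.5) / 11.2 = 3 × 3.3200 / 11.2
    = 9.9600 / 11.2 ≈ 0.8893

0.8893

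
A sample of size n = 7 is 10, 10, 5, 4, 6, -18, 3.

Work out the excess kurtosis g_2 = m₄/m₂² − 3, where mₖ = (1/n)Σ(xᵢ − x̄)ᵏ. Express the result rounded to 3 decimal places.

1.456

x̄ = 2.8571
Σ(xᵢ − x̄)² = 552.8571 ⇒ m₂ = 78.97959
Σ(xᵢ − x̄)⁴ = 194569.2770 ⇒ m₄ = 27795.61100
m₂² = 6237.77593
g_2 = m₄/m₂² − 3 = 4.45601 − 3 ≈ 1.456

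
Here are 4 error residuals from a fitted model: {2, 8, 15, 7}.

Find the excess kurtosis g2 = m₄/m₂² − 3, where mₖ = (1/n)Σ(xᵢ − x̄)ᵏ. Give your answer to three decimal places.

x̄ = 8.0000
Σ(xᵢ − x̄)² = 86.0000 ⇒ m₂ = 21.50000
Σ(xᵢ − x̄)⁴ = 3698.0000 ⇒ m₄ = 924.50000
m₂² = 462.25000
g2 = m₄/m₂² − 3 = 2.00000 − 3 ≈ -1.000

-1.000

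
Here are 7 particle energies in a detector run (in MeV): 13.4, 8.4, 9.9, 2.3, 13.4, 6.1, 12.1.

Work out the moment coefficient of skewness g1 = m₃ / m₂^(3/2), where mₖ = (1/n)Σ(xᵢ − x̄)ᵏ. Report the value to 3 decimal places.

x̄ = (13.4 + 8.4 + 9.9 + 2.3 + 13.4 + 6.1 + 12.1) / 7 = 9.3714
deviations (xᵢ − x̄): 4.0286, -0.9714, 0.5286, -7.0714, 4.0286, -3.2714, 2.7286
Σ(xᵢ − x̄)² = 101.8343 ⇒ m₂ = 101.8343/7 = 14.54776
Σ(xᵢ − x̄)³ = -238.3112 ⇒ m₃ = -238.3112/7 = -34.04445
m₂^(3/2) = 14.54776^(1.5) = 55.48735
g1 = m₃ / m₂^(3/2) = -34.04445 / 55.48735 ≈ -0.614

-0.614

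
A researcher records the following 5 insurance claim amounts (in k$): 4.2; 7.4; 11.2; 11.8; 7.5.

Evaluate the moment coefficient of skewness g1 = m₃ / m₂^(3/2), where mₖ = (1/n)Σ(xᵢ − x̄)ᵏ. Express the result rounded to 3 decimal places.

x̄ = (4.2 + 7.4 + 11.2 + 11.8 + 7.5) / 5 = 8.4200
deviations (xᵢ − x̄): -4.2200, -1.0200, 2.7800, 3.3800, -0.9200
Σ(xᵢ − x̄)² = 38.8480 ⇒ m₂ = 38.8480/5 = 7.76960
Σ(xᵢ − x̄)³ = -16.8919 ⇒ m₃ = -16.8919/5 = -3.37838
m₂^(3/2) = 7.76960^(1.5) = 21.65698
g1 = m₃ / m₂^(3/2) = -3.37838 / 21.65698 ≈ -0.156

-0.156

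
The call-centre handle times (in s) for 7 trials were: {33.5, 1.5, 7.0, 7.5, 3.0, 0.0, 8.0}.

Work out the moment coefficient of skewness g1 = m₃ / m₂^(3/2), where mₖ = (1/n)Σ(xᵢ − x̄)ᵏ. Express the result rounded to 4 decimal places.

1.7206

x̄ = (33.5 + 1.5 + 7.0 + 7.5 + 3.0 + 0.0 + 8.0) / 7 = 8.6429
deviations (xᵢ − x̄): 24.8571, -7.1429, -1.6429, -1.1429, -5.6429, -8.6429, -0.6429
Σ(xᵢ − x̄)² = 779.8571 ⇒ m₂ = 779.8571/7 = 111.40816
Σ(xᵢ − x̄)³ = 14162.7551 ⇒ m₃ = 14162.7551/7 = 2023.25073
m₂^(3/2) = 111.40816^(1.5) = 1175.91389
g1 = m₃ / m₂^(3/2) = 2023.25073 / 1175.91389 ≈ 1.7206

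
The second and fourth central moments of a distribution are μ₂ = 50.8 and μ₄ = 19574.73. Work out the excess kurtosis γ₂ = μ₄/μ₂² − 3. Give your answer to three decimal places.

4.585

μ₂² = 50.8² = 2580.64000
μ₄/μ₂² = 19574.73 / 2580.64000 = 7.58522
γ₂ = 7.58522 − 3 ≈ 4.585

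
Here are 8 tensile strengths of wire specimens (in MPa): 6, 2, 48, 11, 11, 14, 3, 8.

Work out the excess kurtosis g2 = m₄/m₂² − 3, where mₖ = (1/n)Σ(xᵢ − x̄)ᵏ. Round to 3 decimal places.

x̄ = 12.8750
Σ(xᵢ − x̄)² = 1528.8750 ⇒ m₂ = 191.10938
Σ(xᵢ − x̄)⁴ = 1548498.8379 ⇒ m₄ = 193562.35474
m₂² = 36522.79321
g2 = m₄/m₂² − 3 = 5.29977 − 3 ≈ 2.300

2.300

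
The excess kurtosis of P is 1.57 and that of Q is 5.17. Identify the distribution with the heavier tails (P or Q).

Higher excess kurtosis ⇒ heavier tails relative to the normal distribution.
1.57 vs 5.17: the larger is 5.17, so Q has heavier tails.

Q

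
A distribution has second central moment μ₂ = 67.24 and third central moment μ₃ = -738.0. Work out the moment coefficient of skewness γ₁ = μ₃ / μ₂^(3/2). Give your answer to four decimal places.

-1.3385

σ = √μ₂ = √67.24 = 8.20000
σ³ = μ₂^(3/2) = 551.36800
γ₁ = μ₃/σ³ = -738.0 / 551.36800 ≈ -1.3385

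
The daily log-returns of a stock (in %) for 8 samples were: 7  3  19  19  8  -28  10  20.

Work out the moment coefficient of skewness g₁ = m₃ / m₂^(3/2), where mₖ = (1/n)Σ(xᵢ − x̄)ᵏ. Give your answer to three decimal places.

-1.545

x̄ = (7 + 3 + 19 + 19 + 8 - 28 + 10 + 20) / 8 = 7.2500
deviations (xᵢ − x̄): -0.2500, -4.2500, 11.7500, 11.7500, 0.7500, -35.2500, 2.7500, 12.7500
Σ(xᵢ − x̄)² = 1707.5000 ⇒ m₂ = 1707.5000/8 = 213.43750
Σ(xᵢ − x̄)³ = -38538.7500 ⇒ m₃ = -38538.7500/8 = -4817.34375
m₂^(3/2) = 213.43750^(1.5) = 3118.21523
g₁ = m₃ / m₂^(3/2) = -4817.34375 / 3118.21523 ≈ -1.545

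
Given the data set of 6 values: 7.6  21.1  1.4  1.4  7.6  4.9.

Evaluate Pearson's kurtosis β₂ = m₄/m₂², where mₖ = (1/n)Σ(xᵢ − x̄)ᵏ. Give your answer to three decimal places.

3.259

x̄ = 7.3333
Σ(xᵢ − x̄)² = 265.9933 ⇒ m₂ = 44.33222
Σ(xᵢ − x̄)⁴ = 38432.0270 ⇒ m₄ = 6405.33784
m₂² = 1965.34593
β₂ = m₄/m₂² = 6405.33784 / 1965.34593 ≈ 3.259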